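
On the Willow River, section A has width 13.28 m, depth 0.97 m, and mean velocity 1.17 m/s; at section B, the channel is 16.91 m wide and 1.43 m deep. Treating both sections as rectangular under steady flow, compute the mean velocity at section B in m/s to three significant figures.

0.623 m/s

Q = A₁V₁ = (13.28×0.97) × 1.17 = 15.07 m³/s
A₂ = 16.91 × 1.43 = 24.18 m²
V₂ = Q/A₂ = 15.07/24.18 = 0.6233 m/s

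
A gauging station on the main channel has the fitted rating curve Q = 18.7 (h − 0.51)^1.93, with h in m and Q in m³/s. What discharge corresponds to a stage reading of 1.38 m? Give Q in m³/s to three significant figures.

14.3 m³/s

Q = 18.7 × (1.38 − 0.51)^1.93 = 18.7 × 0.87^1.93 = 14.29 m³/s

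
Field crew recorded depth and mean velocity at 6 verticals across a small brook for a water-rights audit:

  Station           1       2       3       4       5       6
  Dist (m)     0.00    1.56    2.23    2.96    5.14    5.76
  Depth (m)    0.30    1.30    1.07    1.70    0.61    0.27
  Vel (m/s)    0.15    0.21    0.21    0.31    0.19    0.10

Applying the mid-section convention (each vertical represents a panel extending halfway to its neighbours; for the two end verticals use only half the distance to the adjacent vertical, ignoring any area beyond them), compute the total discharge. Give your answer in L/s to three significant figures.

w_1 = (1.56 − 0.00)/2 = 0.78 m; q_1 = 0.15 × 0.30 × 0.78 = 0.03510 m³/s
w_2 = (2.23 − 0.00)/2 = 1.115 m; q_2 = 0.21 × 1.30 × 1.115 = 0.3044 m³/s
w_3 = (2.96 − 1.56)/2 = 0.7 m; q_3 = 0.21 × 1.07 × 0.7 = 0.1573 m³/s
w_4 = (5.14 − 2.23)/2 = 1.455 m; q_4 = 0.31 × 1.70 × 1.455 = 0.7668 m³/s
w_5 = (5.76 − 2.96)/2 = 1.4 m; q_5 = 0.19 × 0.61 × 1.4 = 0.1623 m³/s
w_6 = (5.76 − 5.14)/2 = 0.31 m; q_6 = 0.10 × 0.27 × 0.31 = 0.008370 m³/s
Q = Σ qᵢ = 1.434 m³/s
= 1.434 × 1000 = 1434 L/s

1430 L/s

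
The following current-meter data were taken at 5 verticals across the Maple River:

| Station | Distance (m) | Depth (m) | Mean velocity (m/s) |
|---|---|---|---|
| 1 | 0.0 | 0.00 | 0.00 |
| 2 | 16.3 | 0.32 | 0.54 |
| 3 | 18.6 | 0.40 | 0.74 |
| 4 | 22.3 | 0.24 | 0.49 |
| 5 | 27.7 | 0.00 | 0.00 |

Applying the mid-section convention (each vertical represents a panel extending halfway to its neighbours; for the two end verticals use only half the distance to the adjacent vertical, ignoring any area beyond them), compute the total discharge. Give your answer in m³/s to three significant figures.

3.03 m³/s

w_2 = (18.6 − 0.0)/2 = 9.3 m; q_2 = 0.54 × 0.32 × 9.3 = 1.607 m³/s
w_3 = (22.3 − 16.3)/2 = 3 m; q_3 = 0.74 × 0.40 × 3 = 0.8880 m³/s
w_4 = (27.7 − 18.6)/2 = 4.55 m; q_4 = 0.49 × 0.24 × 4.55 = 0.5351 m³/s
Stations 1, 5 contribute zero (depth or velocity is 0).
Q = Σ qᵢ = 3.030 m³/s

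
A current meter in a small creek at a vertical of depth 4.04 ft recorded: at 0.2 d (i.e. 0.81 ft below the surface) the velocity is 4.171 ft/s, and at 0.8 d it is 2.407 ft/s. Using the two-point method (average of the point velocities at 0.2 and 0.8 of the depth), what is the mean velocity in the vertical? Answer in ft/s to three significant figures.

3.29 ft/s

v̄ = (4.171 + 2.407) / 2 = 3.289 ft/s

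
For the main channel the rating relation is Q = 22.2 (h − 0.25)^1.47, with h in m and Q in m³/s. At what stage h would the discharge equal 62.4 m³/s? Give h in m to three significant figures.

h − h₀ = (Q/C)^(1/b) = (62.4/22.2)^(1/1.47) = 2.020 m
h = 0.25 + 2.020 = 2.270 m

2.27 m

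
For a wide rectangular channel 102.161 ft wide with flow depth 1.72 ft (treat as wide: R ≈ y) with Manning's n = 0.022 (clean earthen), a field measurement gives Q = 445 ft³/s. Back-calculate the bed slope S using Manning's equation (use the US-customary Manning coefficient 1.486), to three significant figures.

A = b·y = 102.161 × 1.72 = 175.7 ft²
Wide channel: R ≈ y = 1.72 ft
S = (Q·n / (1.486·A·R^(2/3)))² = (445×0.022 / (1.486×175.7×1.436))² = 0.0006821

0.000682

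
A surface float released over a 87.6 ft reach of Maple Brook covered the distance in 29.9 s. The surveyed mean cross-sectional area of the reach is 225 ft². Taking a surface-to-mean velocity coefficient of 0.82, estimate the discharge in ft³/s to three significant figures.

v_surface = L / t̄ = 87.6 / 29.9 = 2.930 ft/s
v_mean = 0.82 × 2.930 = 2.402 ft/s
Q = A × v_mean = 225 × 2.402 = 540.5 ft³/s

541 ft³/s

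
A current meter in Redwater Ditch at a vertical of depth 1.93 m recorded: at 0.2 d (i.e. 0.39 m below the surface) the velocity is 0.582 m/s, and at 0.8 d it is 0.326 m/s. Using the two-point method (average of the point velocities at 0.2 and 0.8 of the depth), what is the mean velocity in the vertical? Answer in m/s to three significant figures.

0.454 m/s

v̄ = (0.582 + 0.326) / 2 = 0.4540 m/s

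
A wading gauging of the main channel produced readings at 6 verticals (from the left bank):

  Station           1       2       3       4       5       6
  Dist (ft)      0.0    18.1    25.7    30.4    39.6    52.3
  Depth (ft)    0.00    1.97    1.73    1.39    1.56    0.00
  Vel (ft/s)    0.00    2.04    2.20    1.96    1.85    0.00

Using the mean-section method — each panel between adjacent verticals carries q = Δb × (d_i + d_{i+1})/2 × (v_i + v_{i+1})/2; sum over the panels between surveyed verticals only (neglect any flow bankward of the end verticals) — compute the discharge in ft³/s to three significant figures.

Panel 1-2: Δb = 18.1 ft, d̄ = (0.00+1.97)/2 = 0.985, v̄ = (0.00+2.04)/2 = 1.02 → q = 18.1×0.985×1.02 = 18.19 ft³/s
Panel 2-3: Δb = 7.6 ft, d̄ = (1.97+1.73)/2 = 1.85, v̄ = (2.04+2.20)/2 = 2.12 → q = 7.6×1.85×2.12 = 29.81 ft³/s
Panel 3-4: Δb = 4.7 ft, d̄ = (1.73+1.39)/2 = 1.56, v̄ = (2.20+1.96)/2 = 2.08 → q = 4.7×1.56×2.08 = 15.25 ft³/s
Panel 4-5: Δb = 9.2 ft, d̄ = (1.39+1.56)/2 = 1.475, v̄ = (1.96+1.85)/2 = 1.905 → q = 9.2×1.475×1.905 = 25.85 ft³/s
Panel 5-6: Δb = 12.7 ft, d̄ = (1.56+0.00)/2 = 0.78, v̄ = (1.85+0.00)/2 = 0.925 → q = 12.7×0.78×0.925 = 9.163 ft³/s
Q = Σ q = 98.26 ft³/s

98.3 ft³/s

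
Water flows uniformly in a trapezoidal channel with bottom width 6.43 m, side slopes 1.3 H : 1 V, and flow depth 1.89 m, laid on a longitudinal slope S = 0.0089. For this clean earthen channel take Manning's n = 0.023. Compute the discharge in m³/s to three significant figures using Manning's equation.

83.3 m³/s

A = (b + z·y)·y = (6.43 + 1.3×1.89)×1.89 = 16.80 m²
P = b + 2y√(1+z²) = 6.43 + 2×1.89×√(1+1.3²) = 12.63 m
R = A/P = 16.80/12.63 = 1.330 m
Q = (1/n)·A·R^(2/3)·S^(1/2) = (1/0.023) × 16.80 × 1.330^(2/3) × 0.0089^(1/2) = 83.32 m³/s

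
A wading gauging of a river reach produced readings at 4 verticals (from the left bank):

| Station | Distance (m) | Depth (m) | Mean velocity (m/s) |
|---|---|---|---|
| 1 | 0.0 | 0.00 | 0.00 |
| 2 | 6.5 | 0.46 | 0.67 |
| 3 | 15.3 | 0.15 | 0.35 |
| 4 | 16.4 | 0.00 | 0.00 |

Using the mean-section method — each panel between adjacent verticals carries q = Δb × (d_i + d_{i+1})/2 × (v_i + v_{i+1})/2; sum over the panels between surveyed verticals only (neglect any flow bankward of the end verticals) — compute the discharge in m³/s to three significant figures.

1.88 m³/s

Panel 1-2: Δb = 6.5 m, d̄ = (0.00+0.46)/2 = 0.23, v̄ = (0.00+0.67)/2 = 0.335 → q = 6.5×0.23×0.335 = 0.5008 m³/s
Panel 2-3: Δb = 8.8 m, d̄ = (0.46+0.15)/2 = 0.305, v̄ = (0.67+0.35)/2 = 0.51 → q = 8.8×0.305×0.51 = 1.369 m³/s
Panel 3-4: Δb = 1.1 m, d̄ = (0.15+0.00)/2 = 0.075, v̄ = (0.35+0.00)/2 = 0.175 → q = 1.1×0.075×0.175 = 0.01444 m³/s
Q = Σ q = 1.884 m³/s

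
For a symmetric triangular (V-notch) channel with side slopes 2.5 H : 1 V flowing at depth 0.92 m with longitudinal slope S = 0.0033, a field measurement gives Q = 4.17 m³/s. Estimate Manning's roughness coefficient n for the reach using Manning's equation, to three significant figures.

A = z·y² = 2.5×0.92² = 2.116 m²
P = 2y√(1+z²) = 2×0.92×√(1+2.5²) = 4.954 m
R = A/P = 2.116/4.954 = 0.4271 m
n = (1/Q)·A·R^(2/3)·S^(1/2) = (1/4.17) × 2.116 × 0.5671 × 0.05745 = 0.01653

0.0165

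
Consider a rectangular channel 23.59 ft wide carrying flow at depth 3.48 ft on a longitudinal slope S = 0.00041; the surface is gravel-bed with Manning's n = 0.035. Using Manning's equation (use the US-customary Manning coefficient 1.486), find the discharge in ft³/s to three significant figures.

A = b·y = 23.59 × 3.48 = 82.09 ft²
P = b + 2y = 23.59 + 2×3.48 = 30.55 ft
R = A/P = 82.09/30.55 = 2.687 ft
Q = (1.486/n)·A·R^(2/3)·S^(1/2) = (1.486/0.035) × 82.09 × 2.687^(2/3) × 0.00041^(1/2) = 136.4 ft³/s

136 ft³/s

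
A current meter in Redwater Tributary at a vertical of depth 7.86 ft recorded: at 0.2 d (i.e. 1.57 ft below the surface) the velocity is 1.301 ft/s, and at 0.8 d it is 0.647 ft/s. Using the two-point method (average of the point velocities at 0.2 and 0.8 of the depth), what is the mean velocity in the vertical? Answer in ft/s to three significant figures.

0.974 ft/s

v̄ = (1.301 + 0.647) / 2 = 0.9740 ft/s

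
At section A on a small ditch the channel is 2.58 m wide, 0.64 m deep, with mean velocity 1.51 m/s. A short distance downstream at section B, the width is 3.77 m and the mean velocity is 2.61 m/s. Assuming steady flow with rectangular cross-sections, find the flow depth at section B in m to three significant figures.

Q = A₁V₁ = (2.58×0.64) × 1.51 = 2.493 m³/s
d₂ = Q/(b₂ V₂) = 2.493/(3.77×2.61) = 0.2534 m

0.253 m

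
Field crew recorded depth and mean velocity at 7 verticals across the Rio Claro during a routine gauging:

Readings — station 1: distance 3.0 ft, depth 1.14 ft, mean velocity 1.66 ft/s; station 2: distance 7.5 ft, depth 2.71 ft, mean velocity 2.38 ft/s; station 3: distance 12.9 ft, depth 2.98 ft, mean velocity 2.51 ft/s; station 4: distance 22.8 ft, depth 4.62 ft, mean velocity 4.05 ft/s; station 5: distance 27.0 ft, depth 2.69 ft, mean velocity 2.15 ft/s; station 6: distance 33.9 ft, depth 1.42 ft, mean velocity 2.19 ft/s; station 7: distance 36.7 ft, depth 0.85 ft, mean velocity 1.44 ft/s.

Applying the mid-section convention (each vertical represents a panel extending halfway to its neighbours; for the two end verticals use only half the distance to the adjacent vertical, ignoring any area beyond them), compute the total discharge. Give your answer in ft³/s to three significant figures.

w_1 = (7.5 − 3.0)/2 = 2.25 ft; q_1 = 1.66 × 1.14 × 2.25 = 4.258 ft³/s
w_2 = (12.9 − 3.0)/2 = 4.95 ft; q_2 = 2.38 × 2.71 × 4.95 = 31.93 ft³/s
w_3 = (22.8 − 7.5)/2 = 7.65 ft; q_3 = 2.51 × 2.98 × 7.65 = 57.22 ft³/s
w_4 = (27.0 − 12.9)/2 = 7.05 ft; q_4 = 4.05 × 4.62 × 7.05 = 131.9 ft³/s
w_5 = (33.9 − 22.8)/2 = 5.55 ft; q_5 = 2.15 × 2.69 × 5.55 = 32.10 ft³/s
w_6 = (36.7 − 27.0)/2 = 4.85 ft; q_6 = 2.19 × 1.42 × 4.85 = 15.08 ft³/s
w_7 = (36.7 − 33.9)/2 = 1.4 ft; q_7 = 1.44 × 0.85 × 1.4 = 1.714 ft³/s
Q = Σ qᵢ = 274.2 ft³/s

274 ft³/s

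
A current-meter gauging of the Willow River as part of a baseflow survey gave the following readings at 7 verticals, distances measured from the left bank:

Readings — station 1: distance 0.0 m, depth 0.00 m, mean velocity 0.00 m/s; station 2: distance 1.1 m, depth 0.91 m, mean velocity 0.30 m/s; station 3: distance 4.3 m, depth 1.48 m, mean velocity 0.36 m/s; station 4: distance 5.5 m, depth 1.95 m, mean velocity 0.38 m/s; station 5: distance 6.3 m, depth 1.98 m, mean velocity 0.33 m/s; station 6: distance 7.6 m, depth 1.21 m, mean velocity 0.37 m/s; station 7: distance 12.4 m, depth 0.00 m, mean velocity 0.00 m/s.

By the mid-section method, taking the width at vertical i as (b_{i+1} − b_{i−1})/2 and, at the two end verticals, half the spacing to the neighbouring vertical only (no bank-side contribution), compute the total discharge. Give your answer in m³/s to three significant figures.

4.55 m³/s

w_2 = (4.3 − 0.0)/2 = 2.15 m; q_2 = 0.30 × 0.91 × 2.15 = 0.5870 m³/s
w_3 = (5.5 − 1.1)/2 = 2.2 m; q_3 = 0.36 × 1.48 × 2.2 = 1.172 m³/s
w_4 = (6.3 − 4.3)/2 = 1 m; q_4 = 0.38 × 1.95 × 1 = 0.7410 m³/s
w_5 = (7.6 − 5.5)/2 = 1.05 m; q_5 = 0.33 × 1.98 × 1.05 = 0.6861 m³/s
w_6 = (12.4 − 6.3)/2 = 3.05 m; q_6 = 0.37 × 1.21 × 3.05 = 1.365 m³/s
Stations 1, 7 contribute zero (depth or velocity is 0).
Q = Σ qᵢ = 4.552 m³/s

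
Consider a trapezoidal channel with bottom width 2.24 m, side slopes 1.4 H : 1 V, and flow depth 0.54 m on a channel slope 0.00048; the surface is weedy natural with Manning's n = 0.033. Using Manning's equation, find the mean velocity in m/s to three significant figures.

0.357 m/s

A = (b + z·y)·y = (2.24 + 1.4×0.54)×0.54 = 1.618 m²
P = b + 2y√(1+z²) = 2.24 + 2×0.54×√(1+1.4²) = 4.098 m
R = A/P = 1.618/4.098 = 0.3948 m
Q = (1/n)·A·R^(2/3)·S^(1/2) = (1/0.033) × 1.618 × 0.3948^(2/3) × 0.00048^(1/2) = 0.5780 m³/s
V = Q/A = 0.5780/1.618 = 0.3573 m/s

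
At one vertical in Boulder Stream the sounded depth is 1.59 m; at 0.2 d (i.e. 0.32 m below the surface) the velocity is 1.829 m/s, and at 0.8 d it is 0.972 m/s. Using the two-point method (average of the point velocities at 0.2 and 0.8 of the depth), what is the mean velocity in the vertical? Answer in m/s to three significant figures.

1.40 m/s

v̄ = (1.829 + 0.972) / 2 = 1.401 m/s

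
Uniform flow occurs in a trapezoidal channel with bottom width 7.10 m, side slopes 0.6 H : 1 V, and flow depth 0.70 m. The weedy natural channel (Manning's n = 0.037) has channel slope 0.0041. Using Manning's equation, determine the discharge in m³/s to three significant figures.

A = (b + z·y)·y = (7.10 + 0.6×0.70)×0.70 = 5.264 m²
P = b + 2y√(1+z²) = 7.10 + 2×0.70×√(1+0.6²) = 8.733 m
R = A/P = 5.264/8.733 = 0.6028 m
Q = (1/n)·A·R^(2/3)·S^(1/2) = (1/0.037) × 5.264 × 0.6028^(2/3) × 0.0041^(1/2) = 6.501 m³/s

6.50 m³/s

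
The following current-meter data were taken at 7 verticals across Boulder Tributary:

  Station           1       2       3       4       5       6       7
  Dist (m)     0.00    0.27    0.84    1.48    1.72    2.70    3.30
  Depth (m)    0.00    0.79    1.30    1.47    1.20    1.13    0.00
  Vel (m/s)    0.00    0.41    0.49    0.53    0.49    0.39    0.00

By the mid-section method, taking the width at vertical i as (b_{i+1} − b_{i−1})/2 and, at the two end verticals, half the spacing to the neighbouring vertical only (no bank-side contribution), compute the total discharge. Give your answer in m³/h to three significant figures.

5660 m³/h

w_2 = (0.84 − 0.00)/2 = 0.42 m; q_2 = 0.41 × 0.79 × 0.42 = 0.1360 m³/s
w_3 = (1.48 − 0.27)/2 = 0.605 m; q_3 = 0.49 × 1.30 × 0.605 = 0.3854 m³/s
w_4 = (1.72 − 0.84)/2 = 0.44 m; q_4 = 0.53 × 1.47 × 0.44 = 0.3428 m³/s
w_5 = (2.70 − 1.48)/2 = 0.61 m; q_5 = 0.49 × 1.20 × 0.61 = 0.3587 m³/s
w_6 = (3.30 − 1.72)/2 = 0.79 m; q_6 = 0.39 × 1.13 × 0.79 = 0.3482 m³/s
Stations 1, 7 contribute zero (depth or velocity is 0).
Q = Σ qᵢ = 1.571 m³/s
= 1.571 × 3600 = 5656 m³/h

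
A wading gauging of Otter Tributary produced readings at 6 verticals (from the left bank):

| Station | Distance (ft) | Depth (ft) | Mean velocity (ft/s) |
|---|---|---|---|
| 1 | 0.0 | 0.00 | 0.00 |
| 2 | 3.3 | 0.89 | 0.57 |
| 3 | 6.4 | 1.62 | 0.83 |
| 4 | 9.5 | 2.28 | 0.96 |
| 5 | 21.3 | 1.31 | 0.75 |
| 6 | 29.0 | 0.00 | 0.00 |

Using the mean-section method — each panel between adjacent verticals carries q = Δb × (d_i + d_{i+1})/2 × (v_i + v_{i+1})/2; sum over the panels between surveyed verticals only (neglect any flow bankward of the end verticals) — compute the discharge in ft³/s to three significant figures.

Panel 1-2: Δb = 3.3 ft, d̄ = (0.00+0.89)/2 = 0.445, v̄ = (0.00+0.57)/2 = 0.285 → q = 3.3×0.445×0.285 = 0.4185 ft³/s
Panel 2-3: Δb = 3.1 ft, d̄ = (0.89+1.62)/2 = 1.255, v̄ = (0.57+0.83)/2 = 0.7 → q = 3.1×1.255×0.7 = 2.723 ft³/s
Panel 3-4: Δb = 3.1 ft, d̄ = (1.62+2.28)/2 = 1.95, v̄ = (0.83+0.96)/2 = 0.895 → q = 3.1×1.95×0.895 = 5.410 ft³/s
Panel 4-5: Δb = 11.8 ft, d̄ = (2.28+1.31)/2 = 1.795, v̄ = (0.96+0.75)/2 = 0.855 → q = 11.8×1.795×0.855 = 18.11 ft³/s
Panel 5-6: Δb = 7.7 ft, d̄ = (1.31+0.00)/2 = 0.655, v̄ = (0.75+0.00)/2 = 0.375 → q = 7.7×0.655×0.375 = 1.891 ft³/s
Q = Σ q = 28.55 ft³/s

28.6 ft³/s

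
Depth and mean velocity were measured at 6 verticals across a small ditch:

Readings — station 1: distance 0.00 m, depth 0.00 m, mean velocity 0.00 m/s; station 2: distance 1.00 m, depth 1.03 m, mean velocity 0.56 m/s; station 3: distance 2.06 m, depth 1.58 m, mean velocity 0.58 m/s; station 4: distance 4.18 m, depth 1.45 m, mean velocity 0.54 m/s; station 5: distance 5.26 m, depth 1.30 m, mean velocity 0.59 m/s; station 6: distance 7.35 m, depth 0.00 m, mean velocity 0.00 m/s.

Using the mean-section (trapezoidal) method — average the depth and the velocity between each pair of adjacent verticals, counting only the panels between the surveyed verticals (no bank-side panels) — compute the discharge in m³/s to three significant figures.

3.97 m³/s

Panel 1-2: Δb = 1 m, d̄ = (0.00+1.03)/2 = 0.515, v̄ = (0.00+0.56)/2 = 0.28 → q = 1×0.515×0.28 = 0.1442 m³/s
Panel 2-3: Δb = 1.06 m, d̄ = (1.03+1.58)/2 = 1.305, v̄ = (0.56+0.58)/2 = 0.57 → q = 1.06×1.305×0.57 = 0.7885 m³/s
Panel 3-4: Δb = 2.12 m, d̄ = (1.58+1.45)/2 = 1.515, v̄ = (0.58+0.54)/2 = 0.56 → q = 2.12×1.515×0.56 = 1.799 m³/s
Panel 4-5: Δb = 1.08 m, d̄ = (1.45+1.30)/2 = 1.375, v̄ = (0.54+0.59)/2 = 0.565 → q = 1.08×1.375×0.565 = 0.8390 m³/s
Panel 5-6: Δb = 2.09 m, d̄ = (1.30+0.00)/2 = 0.65, v̄ = (0.59+0.00)/2 = 0.295 → q = 2.09×0.65×0.295 = 0.4008 m³/s
Q = Σ q = 3.971 m³/s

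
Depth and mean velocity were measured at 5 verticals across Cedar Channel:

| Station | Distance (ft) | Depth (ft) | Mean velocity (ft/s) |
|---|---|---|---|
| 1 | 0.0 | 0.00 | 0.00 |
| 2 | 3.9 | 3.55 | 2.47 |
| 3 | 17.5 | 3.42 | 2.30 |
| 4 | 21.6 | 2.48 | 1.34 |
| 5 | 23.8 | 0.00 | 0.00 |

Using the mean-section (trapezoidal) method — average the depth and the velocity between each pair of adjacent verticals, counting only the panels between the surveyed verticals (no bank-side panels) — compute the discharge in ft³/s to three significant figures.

145 ft³/s

Panel 1-2: Δb = 3.9 ft, d̄ = (0.00+3.55)/2 = 1.775, v̄ = (0.00+2.47)/2 = 1.235 → q = 3.9×1.775×1.235 = 8.549 ft³/s
Panel 2-3: Δb = 13.6 ft, d̄ = (3.55+3.42)/2 = 3.485, v̄ = (2.47+2.30)/2 = 2.385 → q = 13.6×3.485×2.385 = 113.0 ft³/s
Panel 3-4: Δb = 4.1 ft, d̄ = (3.42+2.48)/2 = 2.95, v̄ = (2.30+1.34)/2 = 1.82 → q = 4.1×2.95×1.82 = 22.01 ft³/s
Panel 4-5: Δb = 2.2 ft, d̄ = (2.48+0.00)/2 = 1.24, v̄ = (1.34+0.00)/2 = 0.67 → q = 2.2×1.24×0.67 = 1.828 ft³/s
Q = Σ q = 145.4 ft³/s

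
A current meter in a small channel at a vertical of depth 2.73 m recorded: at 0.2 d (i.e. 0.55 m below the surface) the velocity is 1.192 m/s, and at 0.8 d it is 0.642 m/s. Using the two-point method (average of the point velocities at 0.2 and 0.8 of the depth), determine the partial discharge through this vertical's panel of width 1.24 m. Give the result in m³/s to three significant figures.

3.10 m³/s

v̄ = (1.192 + 0.642) / 2 = 0.9170 m/s
q = v̄ × d × w = 0.9170 × 2.73 × 1.24 = 3.104 m³/s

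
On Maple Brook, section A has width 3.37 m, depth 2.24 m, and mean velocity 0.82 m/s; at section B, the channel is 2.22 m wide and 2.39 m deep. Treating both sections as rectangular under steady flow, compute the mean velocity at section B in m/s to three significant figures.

Q = A₁V₁ = (3.37×2.24) × 0.82 = 6.190 m³/s
A₂ = 2.22 × 2.39 = 5.306 m²
V₂ = Q/A₂ = 6.190/5.306 = 1.167 m/s

1.17 m/s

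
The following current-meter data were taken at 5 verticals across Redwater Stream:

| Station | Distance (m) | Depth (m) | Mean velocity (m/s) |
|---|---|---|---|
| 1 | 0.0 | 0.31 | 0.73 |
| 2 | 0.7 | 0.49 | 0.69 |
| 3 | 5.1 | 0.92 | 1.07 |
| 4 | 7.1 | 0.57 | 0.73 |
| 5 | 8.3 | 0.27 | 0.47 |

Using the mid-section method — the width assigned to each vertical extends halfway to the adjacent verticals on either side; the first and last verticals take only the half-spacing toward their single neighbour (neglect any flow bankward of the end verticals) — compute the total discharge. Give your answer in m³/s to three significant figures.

4.83 m³/s

w_1 = (0.7 − 0.0)/2 = 0.35 m; q_1 = 0.73 × 0.31 × 0.35 = 0.07921 m³/s
w_2 = (5.1 − 0.0)/2 = 2.55 m; q_2 = 0.69 × 0.49 × 2.55 = 0.8622 m³/s
w_3 = (7.1 − 0.7)/2 = 3.2 m; q_3 = 1.07 × 0.92 × 3.2 = 3.150 m³/s
w_4 = (8.3 − 5.1)/2 = 1.6 m; q_4 = 0.73 × 0.57 × 1.6 = 0.6658 m³/s
w_5 = (8.3 − 7.1)/2 = 0.6 m; q_5 = 0.47 × 0.27 × 0.6 = 0.07614 m³/s
Q = Σ qᵢ = 4.833 m³/s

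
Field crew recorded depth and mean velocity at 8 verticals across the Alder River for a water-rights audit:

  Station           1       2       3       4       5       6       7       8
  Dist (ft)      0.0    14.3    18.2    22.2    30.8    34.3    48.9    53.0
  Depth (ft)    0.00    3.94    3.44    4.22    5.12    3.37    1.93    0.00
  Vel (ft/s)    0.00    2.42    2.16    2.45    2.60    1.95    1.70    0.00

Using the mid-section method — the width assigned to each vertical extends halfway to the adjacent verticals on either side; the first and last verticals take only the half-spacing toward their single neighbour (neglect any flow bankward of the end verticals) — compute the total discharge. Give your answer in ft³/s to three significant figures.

w_2 = (18.2 − 0.0)/2 = 9.1 ft; q_2 = 2.42 × 3.94 × 9.1 = 86.77 ft³/s
w_3 = (22.2 − 14.3)/2 = 3.95 ft; q_3 = 2.16 × 3.44 × 3.95 = 29.35 ft³/s
w_4 = (30.8 − 18.2)/2 = 6.3 ft; q_4 = 2.45 × 4.22 × 6.3 = 65.14 ft³/s
w_5 = (34.3 − 22.2)/2 = 6.05 ft; q_5 = 2.60 × 5.12 × 6.05 = 80.54 ft³/s
w_6 = (48.9 − 30.8)/2 = 9.05 ft; q_6 = 1.95 × 3.37 × 9.05 = 59.47 ft³/s
w_7 = (53.0 − 34.3)/2 = 9.35 ft; q_7 = 1.70 × 1.93 × 9.35 = 30.68 ft³/s
Stations 1, 8 contribute zero (depth or velocity is 0).
Q = Σ qᵢ = 351.9 ft³/s

352 ft³/s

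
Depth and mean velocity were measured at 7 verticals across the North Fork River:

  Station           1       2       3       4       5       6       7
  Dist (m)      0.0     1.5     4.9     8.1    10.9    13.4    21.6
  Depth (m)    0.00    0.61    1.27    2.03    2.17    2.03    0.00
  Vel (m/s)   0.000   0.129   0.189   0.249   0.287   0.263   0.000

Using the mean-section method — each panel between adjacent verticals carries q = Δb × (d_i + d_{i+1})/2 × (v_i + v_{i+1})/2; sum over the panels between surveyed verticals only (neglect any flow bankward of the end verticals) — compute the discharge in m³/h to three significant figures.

20900 m³/h

Panel 1-2: Δb = 1.5 m, d̄ = (0.00+0.61)/2 = 0.305, v̄ = (0.000+0.129)/2 = 0.0645 → q = 1.5×0.305×0.0645 = 0.02951 m³/s
Panel 2-3: Δb = 3.4 m, d̄ = (0.61+1.27)/2 = 0.94, v̄ = (0.129+0.189)/2 = 0.159 → q = 3.4×0.94×0.159 = 0.5082 m³/s
Panel 3-4: Δb = 3.2 m, d̄ = (1.27+2.03)/2 = 1.65, v̄ = (0.189+0.249)/2 = 0.219 → q = 3.2×1.65×0.219 = 1.156 m³/s
Panel 4-5: Δb = 2.8 m, d̄ = (2.03+2.17)/2 = 2.1, v̄ = (0.249+0.287)/2 = 0.268 → q = 2.8×2.1×0.268 = 1.576 m³/s
Panel 5-6: Δb = 2.5 m, d̄ = (2.17+2.03)/2 = 2.1, v̄ = (0.287+0.263)/2 = 0.275 → q = 2.5×2.1×0.275 = 1.444 m³/s
Panel 6-7: Δb = 8.2 m, d̄ = (2.03+0.00)/2 = 1.015, v̄ = (0.263+0.000)/2 = 0.1315 → q = 8.2×1.015×0.1315 = 1.094 m³/s
Q = Σ q = 5.808 m³/s
= 5.808 × 3600 = 20910 m³/h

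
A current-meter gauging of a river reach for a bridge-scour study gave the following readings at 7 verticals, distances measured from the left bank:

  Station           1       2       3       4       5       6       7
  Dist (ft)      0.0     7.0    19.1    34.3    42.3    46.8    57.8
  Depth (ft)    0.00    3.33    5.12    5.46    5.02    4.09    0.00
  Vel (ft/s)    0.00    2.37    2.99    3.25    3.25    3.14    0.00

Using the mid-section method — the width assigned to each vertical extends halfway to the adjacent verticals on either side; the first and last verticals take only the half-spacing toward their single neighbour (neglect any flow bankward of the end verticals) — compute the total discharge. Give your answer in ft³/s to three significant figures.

w_2 = (19.1 − 0.0)/2 = 9.55 ft; q_2 = 2.37 × 3.33 × 9.55 = 75.37 ft³/s
w_3 = (34.3 − 7.0)/2 = 13.65 ft; q_3 = 2.99 × 5.12 × 13.65 = 209.0 ft³/s
w_4 = (42.3 − 19.1)/2 = 11.6 ft; q_4 = 3.25 × 5.46 × 11.6 = 205.8 ft³/s
w_5 = (46.8 − 34.3)/2 = 6.25 ft; q_5 = 3.25 × 5.02 × 6.25 = 102.0 ft³/s
w_6 = (57.8 − 42.3)/2 = 7.75 ft; q_6 = 3.14 × 4.09 × 7.75 = 99.53 ft³/s
Stations 1, 7 contribute zero (depth or velocity is 0).
Q = Σ qᵢ = 691.7 ft³/s

692 ft³/s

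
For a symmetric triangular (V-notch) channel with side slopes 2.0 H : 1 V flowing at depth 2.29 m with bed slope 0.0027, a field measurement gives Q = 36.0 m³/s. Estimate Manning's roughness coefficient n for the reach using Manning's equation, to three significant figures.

0.0154

A = z·y² = 2.0×2.29² = 10.49 m²
P = 2y√(1+z²) = 2×2.29×√(1+2.0²) = 10.24 m
R = A/P = 10.49/10.24 = 1.024 m
n = (1/Q)·A·R^(2/3)·S^(1/2) = (1/36.0) × 10.49 × 1.016 × 0.05196 = 0.01538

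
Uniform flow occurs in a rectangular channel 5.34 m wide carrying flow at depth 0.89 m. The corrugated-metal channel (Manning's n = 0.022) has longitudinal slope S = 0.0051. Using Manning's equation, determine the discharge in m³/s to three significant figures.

A = b·y = 5.34 × 0.89 = 4.753 m²
P = b + 2y = 5.34 + 2×0.89 = 7.120 m
R = A/P = 4.753/7.120 = 0.6675 m
Q = (1/n)·A·R^(2/3)·S^(1/2) = (1/0.022) × 4.753 × 0.6675^(2/3) × 0.0051^(1/2) = 11.78 m³/s

11.8 m³/s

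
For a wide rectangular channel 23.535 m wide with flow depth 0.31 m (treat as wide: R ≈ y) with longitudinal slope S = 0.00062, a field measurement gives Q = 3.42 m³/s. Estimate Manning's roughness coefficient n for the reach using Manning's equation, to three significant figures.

A = b·y = 23.535 × 0.31 = 7.296 m²
Wide channel: R ≈ y = 0.31 m
n = (1/Q)·A·R^(2/3)·S^(1/2) = (1/3.42) × 7.296 × 0.4580 × 0.02490 = 0.02433

0.0243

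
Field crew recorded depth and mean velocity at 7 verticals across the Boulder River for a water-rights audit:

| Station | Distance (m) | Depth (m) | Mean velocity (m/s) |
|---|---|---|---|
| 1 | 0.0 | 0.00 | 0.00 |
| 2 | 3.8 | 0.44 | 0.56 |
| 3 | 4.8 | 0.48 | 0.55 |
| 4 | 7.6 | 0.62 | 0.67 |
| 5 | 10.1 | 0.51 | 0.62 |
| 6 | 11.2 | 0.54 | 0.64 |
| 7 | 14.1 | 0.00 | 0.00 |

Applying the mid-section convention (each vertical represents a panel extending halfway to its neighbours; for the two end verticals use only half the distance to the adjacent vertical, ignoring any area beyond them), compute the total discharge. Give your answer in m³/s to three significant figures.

w_2 = (4.8 − 0.0)/2 = 2.4 m; q_2 = 0.56 × 0.44 × 2.4 = 0.5914 m³/s
w_3 = (7.6 − 3.8)/2 = 1.9 m; q_3 = 0.55 × 0.48 × 1.9 = 0.5016 m³/s
w_4 = (10.1 − 4.8)/2 = 2.65 m; q_4 = 0.67 × 0.62 × 2.65 = 1.101 m³/s
w_5 = (11.2 − 7.6)/2 = 1.8 m; q_5 = 0.62 × 0.51 × 1.8 = 0.5692 m³/s
w_6 = (14.1 − 10.1)/2 = 2 m; q_6 = 0.64 × 0.54 × 2 = 0.6912 m³/s
Stations 1, 7 contribute zero (depth or velocity is 0).
Q = Σ qᵢ = 3.454 m³/s

3.45 m³/s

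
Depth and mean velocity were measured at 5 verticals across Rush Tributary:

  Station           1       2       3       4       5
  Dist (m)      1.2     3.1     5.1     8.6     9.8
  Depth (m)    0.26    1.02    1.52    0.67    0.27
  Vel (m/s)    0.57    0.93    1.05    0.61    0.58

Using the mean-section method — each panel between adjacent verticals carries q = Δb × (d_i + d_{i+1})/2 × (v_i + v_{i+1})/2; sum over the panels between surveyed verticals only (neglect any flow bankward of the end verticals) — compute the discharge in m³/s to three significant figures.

Panel 1-2: Δb = 1.9 m, d̄ = (0.26+1.02)/2 = 0.64, v̄ = (0.57+0.93)/2 = 0.75 → q = 1.9×0.64×0.75 = 0.9120 m³/s
Panel 2-3: Δb = 2 m, d̄ = (1.02+1.52)/2 = 1.27, v̄ = (0.93+1.05)/2 = 0.99 → q = 2×1.27×0.99 = 2.515 m³/s
Panel 3-4: Δb = 3.5 m, d̄ = (1.52+0.67)/2 = 1.095, v̄ = (1.05+0.61)/2 = 0.83 → q = 3.5×1.095×0.83 = 3.181 m³/s
Panel 4-5: Δb = 1.2 m, d̄ = (0.67+0.27)/2 = 0.47, v̄ = (0.61+0.58)/2 = 0.595 → q = 1.2×0.47×0.595 = 0.3356 m³/s
Q = Σ q = 6.943 m³/s

6.94 m³/s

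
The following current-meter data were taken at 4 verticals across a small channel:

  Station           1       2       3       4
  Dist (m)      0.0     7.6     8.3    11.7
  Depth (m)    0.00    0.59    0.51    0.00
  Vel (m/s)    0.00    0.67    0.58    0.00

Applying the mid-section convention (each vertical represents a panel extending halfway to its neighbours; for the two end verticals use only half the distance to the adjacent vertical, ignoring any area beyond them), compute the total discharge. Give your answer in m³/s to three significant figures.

2.25 m³/s

w_2 = (8.3 − 0.0)/2 = 4.15 m; q_2 = 0.67 × 0.59 × 4.15 = 1.640 m³/s
w_3 = (11.7 − 7.6)/2 = 2.05 m; q_3 = 0.58 × 0.51 × 2.05 = 0.6064 m³/s
Stations 1, 4 contribute zero (depth or velocity is 0).
Q = Σ qᵢ = 2.247 m³/s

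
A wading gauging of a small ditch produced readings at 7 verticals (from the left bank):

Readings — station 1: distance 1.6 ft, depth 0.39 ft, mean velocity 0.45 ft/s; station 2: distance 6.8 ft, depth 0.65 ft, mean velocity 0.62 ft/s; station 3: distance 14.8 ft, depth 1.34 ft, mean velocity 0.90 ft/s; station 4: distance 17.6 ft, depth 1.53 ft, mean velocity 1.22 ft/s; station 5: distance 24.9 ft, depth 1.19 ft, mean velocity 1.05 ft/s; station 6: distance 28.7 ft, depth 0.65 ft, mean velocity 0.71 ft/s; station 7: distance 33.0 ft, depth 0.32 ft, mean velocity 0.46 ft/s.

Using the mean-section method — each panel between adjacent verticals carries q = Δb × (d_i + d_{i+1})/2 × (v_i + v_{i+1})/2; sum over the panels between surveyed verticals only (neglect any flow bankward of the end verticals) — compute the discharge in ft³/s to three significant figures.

27.3 ft³/s

Panel 1-2: Δb = 5.2 ft, d̄ = (0.39+0.65)/2 = 0.52, v̄ = (0.45+0.62)/2 = 0.535 → q = 5.2×0.52×0.535 = 1.447 ft³/s
Panel 2-3: Δb = 8 ft, d̄ = (0.65+1.34)/2 = 0.995, v̄ = (0.62+0.90)/2 = 0.76 → q = 8×0.995×0.76 = 6.050 ft³/s
Panel 3-4: Δb = 2.8 ft, d̄ = (1.34+1.53)/2 = 1.435, v̄ = (0.90+1.22)/2 = 1.06 → q = 2.8×1.435×1.06 = 4.259 ft³/s
Panel 4-5: Δb = 7.3 ft, d̄ = (1.53+1.19)/2 = 1.36, v̄ = (1.22+1.05)/2 = 1.135 → q = 7.3×1.36×1.135 = 11.27 ft³/s
Panel 5-6: Δb = 3.8 ft, d̄ = (1.19+0.65)/2 = 0.92, v̄ = (1.05+0.71)/2 = 0.88 → q = 3.8×0.92×0.88 = 3.076 ft³/s
Panel 6-7: Δb = 4.3 ft, d̄ = (0.65+0.32)/2 = 0.485, v̄ = (0.71+0.46)/2 = 0.585 → q = 4.3×0.485×0.585 = 1.220 ft³/s
Q = Σ q = 27.32 ft³/s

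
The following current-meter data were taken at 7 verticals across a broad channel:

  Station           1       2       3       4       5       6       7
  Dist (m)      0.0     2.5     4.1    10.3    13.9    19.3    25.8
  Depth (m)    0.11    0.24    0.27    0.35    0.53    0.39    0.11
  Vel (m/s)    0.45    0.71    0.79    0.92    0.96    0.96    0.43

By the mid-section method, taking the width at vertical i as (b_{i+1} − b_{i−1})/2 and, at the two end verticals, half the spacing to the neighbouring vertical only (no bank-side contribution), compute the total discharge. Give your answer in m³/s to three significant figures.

7.49 m³/s

w_1 = (2.5 − 0.0)/2 = 1.25 m; q_1 = 0.45 × 0.11 × 1.25 = 0.06188 m³/s
w_2 = (4.1 − 0.0)/2 = 2.05 m; q_2 = 0.71 × 0.24 × 2.05 = 0.3493 m³/s
w_3 = (10.3 − 2.5)/2 = 3.9 m; q_3 = 0.79 × 0.27 × 3.9 = 0.8319 m³/s
w_4 = (13.9 − 4.1)/2 = 4.9 m; q_4 = 0.92 × 0.35 × 4.9 = 1.578 m³/s
w_5 = (19.3 − 10.3)/2 = 4.5 m; q_5 = 0.96 × 0.53 × 4.5 = 2.290 m³/s
w_6 = (25.8 − 13.9)/2 = 5.95 m; q_6 = 0.96 × 0.39 × 5.95 = 2.228 m³/s
w_7 = (25.8 − 19.3)/2 = 3.25 m; q_7 = 0.43 × 0.11 × 3.25 = 0.1537 m³/s
Q = Σ qᵢ = 7.492 m³/s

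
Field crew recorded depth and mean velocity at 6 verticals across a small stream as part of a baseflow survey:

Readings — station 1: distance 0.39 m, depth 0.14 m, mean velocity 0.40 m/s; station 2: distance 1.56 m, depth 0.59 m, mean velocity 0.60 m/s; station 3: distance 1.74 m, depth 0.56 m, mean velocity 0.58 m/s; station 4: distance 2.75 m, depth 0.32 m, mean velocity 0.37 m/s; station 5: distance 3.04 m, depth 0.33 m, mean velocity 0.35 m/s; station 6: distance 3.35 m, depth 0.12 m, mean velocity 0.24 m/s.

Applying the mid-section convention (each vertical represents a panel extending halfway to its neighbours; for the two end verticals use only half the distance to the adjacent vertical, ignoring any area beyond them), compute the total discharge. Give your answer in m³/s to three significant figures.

w_1 = (1.56 − 0.39)/2 = 0.585 m; q_1 = 0.40 × 0.14 × 0.585 = 0.03276 m³/s
w_2 = (1.74 − 0.39)/2 = 0.675 m; q_2 = 0.60 × 0.59 × 0.675 = 0.2390 m³/s
w_3 = (2.75 − 1.56)/2 = 0.595 m; q_3 = 0.58 × 0.56 × 0.595 = 0.1933 m³/s
w_4 = (3.04 − 1.74)/2 = 0.65 m; q_4 = 0.37 × 0.32 × 0.65 = 0.07696 m³/s
w_5 = (3.35 − 2.75)/2 = 0.3 m; q_5 = 0.35 × 0.33 × 0.3 = 0.03465 m³/s
w_6 = (3.35 − 3.04)/2 = 0.155 m; q_6 = 0.24 × 0.12 × 0.155 = 0.004464 m³/s
Q = Σ qᵢ = 0.5810 m³/s

0.581 m³/s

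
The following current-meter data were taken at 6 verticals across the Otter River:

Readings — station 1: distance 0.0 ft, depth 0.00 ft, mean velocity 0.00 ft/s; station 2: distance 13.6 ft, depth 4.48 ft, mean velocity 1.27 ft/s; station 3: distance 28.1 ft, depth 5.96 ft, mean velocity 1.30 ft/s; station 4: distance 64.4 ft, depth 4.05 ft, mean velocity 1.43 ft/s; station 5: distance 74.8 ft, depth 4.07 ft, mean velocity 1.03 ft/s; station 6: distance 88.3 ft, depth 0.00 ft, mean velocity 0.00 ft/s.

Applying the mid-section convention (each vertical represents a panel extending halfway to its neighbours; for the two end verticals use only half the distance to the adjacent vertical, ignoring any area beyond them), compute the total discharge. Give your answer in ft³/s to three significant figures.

w_2 = (28.1 − 0.0)/2 = 14.05 ft; q_2 = 1.27 × 4.48 × 14.05 = 79.94 ft³/s
w_3 = (64.4 − 13.6)/2 = 25.4 ft; q_3 = 1.30 × 5.96 × 25.4 = 196.8 ft³/s
w_4 = (74.8 − 28.1)/2 = 23.35 ft; q_4 = 1.43 × 4.05 × 23.35 = 135.2 ft³/s
w_5 = (88.3 − 64.4)/2 = 11.95 ft; q_5 = 1.03 × 4.07 × 11.95 = 50.10 ft³/s
Stations 1, 6 contribute zero (depth or velocity is 0).
Q = Σ qᵢ = 462.1 ft³/s

462 ft³/s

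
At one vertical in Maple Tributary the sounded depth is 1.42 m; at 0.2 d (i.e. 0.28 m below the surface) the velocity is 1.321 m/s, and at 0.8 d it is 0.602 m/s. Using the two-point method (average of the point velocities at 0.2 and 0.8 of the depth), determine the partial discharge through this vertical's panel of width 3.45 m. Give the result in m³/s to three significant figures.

v̄ = (1.321 + 0.602) / 2 = 0.9615 m/s
q = v̄ × d × w = 0.9615 × 1.42 × 3.45 = 4.710 m³/s

4.71 m³/s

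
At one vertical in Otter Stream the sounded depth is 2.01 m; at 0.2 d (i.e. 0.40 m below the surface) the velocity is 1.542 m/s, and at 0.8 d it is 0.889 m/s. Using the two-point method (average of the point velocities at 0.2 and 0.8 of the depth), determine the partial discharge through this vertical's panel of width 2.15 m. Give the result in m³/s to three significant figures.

5.25 m³/s

v̄ = (1.542 + 0.889) / 2 = 1.216 m/s
q = v̄ × d × w = 1.216 × 2.01 × 2.15 = 5.253 m³/s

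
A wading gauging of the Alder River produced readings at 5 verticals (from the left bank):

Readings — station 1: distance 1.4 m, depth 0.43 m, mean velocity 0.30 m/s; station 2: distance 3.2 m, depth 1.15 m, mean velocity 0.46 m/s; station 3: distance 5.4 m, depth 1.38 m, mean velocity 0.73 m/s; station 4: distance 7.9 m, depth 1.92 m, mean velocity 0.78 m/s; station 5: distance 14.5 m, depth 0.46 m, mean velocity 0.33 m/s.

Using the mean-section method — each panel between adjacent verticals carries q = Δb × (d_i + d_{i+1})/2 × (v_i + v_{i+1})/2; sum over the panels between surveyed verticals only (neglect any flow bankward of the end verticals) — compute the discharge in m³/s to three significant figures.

Panel 1-2: Δb = 1.8 m, d̄ = (0.43+1.15)/2 = 0.79, v̄ = (0.30+0.46)/2 = 0.38 → q = 1.8×0.79×0.38 = 0.5404 m³/s
Panel 2-3: Δb = 2.2 m, d̄ = (1.15+1.38)/2 = 1.265, v̄ = (0.46+0.73)/2 = 0.595 → q = 2.2×1.265×0.595 = 1.656 m³/s
Panel 3-4: Δb = 2.5 m, d̄ = (1.38+1.92)/2 = 1.65, v̄ = (0.73+0.78)/2 = 0.755 → q = 2.5×1.65×0.755 = 3.114 m³/s
Panel 4-5: Δb = 6.6 m, d̄ = (1.92+0.46)/2 = 1.19, v̄ = (0.78+0.33)/2 = 0.555 → q = 6.6×1.19×0.555 = 4.359 m³/s
Q = Σ q = 9.670 m³/s

9.67 m³/s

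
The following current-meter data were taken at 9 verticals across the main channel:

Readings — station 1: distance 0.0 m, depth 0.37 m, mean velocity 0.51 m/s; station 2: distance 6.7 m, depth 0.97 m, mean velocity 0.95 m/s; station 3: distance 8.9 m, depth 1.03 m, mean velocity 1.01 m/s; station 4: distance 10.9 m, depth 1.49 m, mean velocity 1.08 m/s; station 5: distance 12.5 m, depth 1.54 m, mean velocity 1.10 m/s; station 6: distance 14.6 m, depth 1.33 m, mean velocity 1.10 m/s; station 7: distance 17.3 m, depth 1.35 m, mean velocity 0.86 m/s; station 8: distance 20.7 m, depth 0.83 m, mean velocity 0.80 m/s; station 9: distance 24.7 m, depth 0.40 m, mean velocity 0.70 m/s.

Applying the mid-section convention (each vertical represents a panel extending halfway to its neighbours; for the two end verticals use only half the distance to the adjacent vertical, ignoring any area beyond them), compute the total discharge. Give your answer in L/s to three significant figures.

w_1 = (6.7 − 0.0)/2 = 3.35 m; q_1 = 0.51 × 0.37 × 3.35 = 0.6321 m³/s
w_2 = (8.9 − 0.0)/2 = 4.45 m; q_2 = 0.95 × 0.97 × 4.45 = 4.101 m³/s
w_3 = (10.9 − 6.7)/2 = 2.1 m; q_3 = 1.01 × 1.03 × 2.1 = 2.185 m³/s
w_4 = (12.5 − 8.9)/2 = 1.8 m; q_4 = 1.08 × 1.49 × 1.8 = 2.897 m³/s
w_5 = (14.6 − 10.9)/2 = 1.85 m; q_5 = 1.10 × 1.54 × 1.85 = 3.134 m³/s
w_6 = (17.3 − 12.5)/2 = 2.4 m; q_6 = 1.10 × 1.33 × 2.4 = 3.511 m³/s
w_7 = (20.7 − 14.6)/2 = 3.05 m; q_7 = 0.86 × 1.35 × 3.05 = 3.541 m³/s
w_8 = (24.7 − 17.3)/2 = 3.7 m; q_8 = 0.80 × 0.83 × 3.7 = 2.457 m³/s
w_9 = (24.7 − 20.7)/2 = 2 m; q_9 = 0.70 × 0.40 × 2 = 0.5600 m³/s
Q = Σ qᵢ = 23.02 m³/s
= 23.02 × 1000 = 23020 L/s

23000 L/s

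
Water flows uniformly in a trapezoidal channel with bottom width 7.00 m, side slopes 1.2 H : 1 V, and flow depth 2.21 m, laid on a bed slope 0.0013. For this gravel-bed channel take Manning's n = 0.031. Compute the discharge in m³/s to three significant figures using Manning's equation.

33.0 m³/s

A = (b + z·y)·y = (7.00 + 1.2×2.21)×2.21 = 21.33 m²
P = b + 2y√(1+z²) = 7.00 + 2×2.21×√(1+1.2²) = 13.90 m
R = A/P = 21.33/13.90 = 1.534 m
Q = (1/n)·A·R^(2/3)·S^(1/2) = (1/0.031) × 21.33 × 1.534^(2/3) × 0.0013^(1/2) = 33.00 m³/s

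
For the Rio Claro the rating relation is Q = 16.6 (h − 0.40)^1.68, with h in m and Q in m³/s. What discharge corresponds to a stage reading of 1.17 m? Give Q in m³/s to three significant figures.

Q = 16.6 × (1.17 − 0.40)^1.68 = 16.6 × 0.77^1.68 = 10.70 m³/s

10.7 m³/s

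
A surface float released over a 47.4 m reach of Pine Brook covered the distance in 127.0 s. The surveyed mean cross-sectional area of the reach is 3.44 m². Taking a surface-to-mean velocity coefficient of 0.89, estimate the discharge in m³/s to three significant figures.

1.14 m³/s

v_surface = L / t̄ = 47.4 / 127 = 0.3732 m/s
v_mean = 0.89 × 0.3732 = 0.3322 m/s
Q = A × v_mean = 3.44 × 0.3322 = 1.143 m³/s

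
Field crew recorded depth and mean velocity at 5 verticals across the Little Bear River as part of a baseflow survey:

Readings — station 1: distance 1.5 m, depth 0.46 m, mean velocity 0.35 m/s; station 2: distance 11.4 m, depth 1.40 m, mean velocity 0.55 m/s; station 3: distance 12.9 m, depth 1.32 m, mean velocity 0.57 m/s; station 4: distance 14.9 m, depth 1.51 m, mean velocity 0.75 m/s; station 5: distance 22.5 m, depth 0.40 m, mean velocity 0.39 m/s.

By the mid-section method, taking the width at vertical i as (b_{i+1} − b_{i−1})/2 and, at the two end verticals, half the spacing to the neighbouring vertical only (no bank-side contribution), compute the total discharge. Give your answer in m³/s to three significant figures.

12.5 m³/s

w_1 = (11.4 − 1.5)/2 = 4.95 m; q_1 = 0.35 × 0.46 × 4.95 = 0.7970 m³/s
w_2 = (12.9 − 1.5)/2 = 5.7 m; q_2 = 0.55 × 1.40 × 5.7 = 4.389 m³/s
w_3 = (14.9 − 11.4)/2 = 1.75 m; q_3 = 0.57 × 1.32 × 1.75 = 1.317 m³/s
w_4 = (22.5 − 12.9)/2 = 4.8 m; q_4 = 0.75 × 1.51 × 4.8 = 5.436 m³/s
w_5 = (22.5 − 14.9)/2 = 3.8 m; q_5 = 0.39 × 0.40 × 3.8 = 0.5928 m³/s
Q = Σ qᵢ = 12.53 m³/s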